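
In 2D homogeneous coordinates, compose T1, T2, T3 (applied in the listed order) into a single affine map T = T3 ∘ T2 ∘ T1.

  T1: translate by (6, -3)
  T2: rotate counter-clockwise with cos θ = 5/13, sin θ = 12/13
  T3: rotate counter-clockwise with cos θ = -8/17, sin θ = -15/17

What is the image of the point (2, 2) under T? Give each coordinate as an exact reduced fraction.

T1 translate by (6, -3): (2, 2) → (8, -1)
T2 rotate counter-clockwise with cos θ = 5/13, sin θ = 12/13: (8, -1) → (4, 7)
T3 rotate counter-clockwise with cos θ = -8/17, sin θ = -15/17: (4, 7) → (73/17, -116/17)

T(p) = (73/17, -116/17)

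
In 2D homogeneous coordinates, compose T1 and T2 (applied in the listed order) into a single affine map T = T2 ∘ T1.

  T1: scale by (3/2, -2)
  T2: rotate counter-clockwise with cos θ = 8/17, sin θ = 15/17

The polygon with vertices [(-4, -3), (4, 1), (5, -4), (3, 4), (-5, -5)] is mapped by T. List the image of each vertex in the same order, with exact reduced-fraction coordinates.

T1 scale by (3/2, -2): (-4, -3) → (-6, 6); (4, 1) → (6, -2); (5, -4) → (15/2, 8); (3, 4) → (9/2, -8); (-5, -5) → (-15/2, 10)
T2 rotate counter-clockwise with cos θ = 8/17, sin θ = 15/17: (-6, 6) → (-138/17, -42/17); (6, -2) → (78/17, 74/17); (15/2, 8) → (-60/17, 353/34); (9/2, -8) → (156/17, 7/34); (-15/2, 10) → (-210/17, -65/34)

image vertices: (-138/17, -42/17), (78/17, 74/17), (-60/17, 353/34), (156/17, 7/34), (-210/17, -65/34)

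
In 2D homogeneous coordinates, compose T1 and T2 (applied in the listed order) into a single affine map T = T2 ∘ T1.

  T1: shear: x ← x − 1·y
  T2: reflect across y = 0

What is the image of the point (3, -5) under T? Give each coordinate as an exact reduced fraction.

T1 shear: x ← x − 1·y: (3, -5) → (8, -5)
T2 reflect across y = 0: (8, -5) → (8, 5)

T(p) = (8, 5)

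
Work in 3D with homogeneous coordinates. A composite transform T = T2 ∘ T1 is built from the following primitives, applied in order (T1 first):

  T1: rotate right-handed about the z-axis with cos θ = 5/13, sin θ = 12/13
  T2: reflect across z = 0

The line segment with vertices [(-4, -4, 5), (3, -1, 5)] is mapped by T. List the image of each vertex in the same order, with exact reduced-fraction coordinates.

T1 rotate right-handed about the z-axis with cos θ = 5/13, sin θ = 12/13: (-4, -4, 5) → (28/13, -68/13, 5); (3, -1, 5) → (27/13, 31/13, 5)
T2 reflect across z = 0: (28/13, -68/13, 5) → (28/13, -68/13, -5); (27/13, 31/13, 5) → (27/13, 31/13, -5)

image vertices: (28/13, -68/13, -5), (27/13, 31/13, -5)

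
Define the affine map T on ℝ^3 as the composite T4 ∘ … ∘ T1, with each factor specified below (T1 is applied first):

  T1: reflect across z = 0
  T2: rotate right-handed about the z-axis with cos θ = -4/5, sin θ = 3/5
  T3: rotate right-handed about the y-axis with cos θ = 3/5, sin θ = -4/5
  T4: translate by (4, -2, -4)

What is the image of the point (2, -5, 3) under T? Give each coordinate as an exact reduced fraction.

T(p) = (181/25, 16/5, -117/25)

T1 reflect across z = 0: (2, -5, 3) → (2, -5, -3)
T2 rotate right-handed about the z-axis with cos θ = -4/5, sin θ = 3/5: (2, -5, -3) → (7/5, 26/5, -3)
T3 rotate right-handed about the y-axis with cos θ = 3/5, sin θ = -4/5: (7/5, 26/5, -3) → (81/25, 26/5, -17/25)
T4 translate by (4, -2, -4): (81/25, 26/5, -17/25) → (181/25, 16/5, -117/25)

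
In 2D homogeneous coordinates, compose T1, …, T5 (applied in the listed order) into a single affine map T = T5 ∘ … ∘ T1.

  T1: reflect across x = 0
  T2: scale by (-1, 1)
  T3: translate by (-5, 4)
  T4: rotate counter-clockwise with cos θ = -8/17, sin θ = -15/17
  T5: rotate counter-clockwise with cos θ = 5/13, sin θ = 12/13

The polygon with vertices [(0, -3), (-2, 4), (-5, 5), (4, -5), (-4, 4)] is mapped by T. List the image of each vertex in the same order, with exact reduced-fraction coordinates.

image vertices: (-529/221, 995/221), (388/221, 2317/221), (139/221, 2970/221), (-311/221, 31/221), (108/221, 2659/221)

T1 reflect across x = 0: (0, -3) → (0, -3); (-2, 4) → (2, 4); (-5, 5) → (5, 5); (4, -5) → (-4, -5); (-4, 4) → (4, 4)
T2 scale by (-1, 1): (0, -3) → (0, -3); (2, 4) → (-2, 4); (5, 5) → (-5, 5); (-4, -5) → (4, -5); (4, 4) → (-4, 4)
T3 translate by (-5, 4): (0, -3) → (-5, 1); (-2, 4) → (-7, 8); (-5, 5) → (-10, 9); (4, -5) → (-1, -1); (-4, 4) → (-9, 8)
T4 rotate counter-clockwise with cos θ = -8/17, sin θ = -15/17: (-5, 1) → (55/17, 67/17); (-7, 8) → (176/17, 41/17); (-10, 9) → (215/17, 78/17); (-1, -1) → (-7/17, 23/17); (-9, 8) → (192/17, 71/17)
T5 rotate counter-clockwise with cos θ = 5/13, sin θ = 12/13: (55/17, 67/17) → (-529/221, 995/221); (176/17, 41/17) → (388/221, 2317/221); (215/17, 78/17) → (139/221, 2970/221); (-7/17, 23/17) → (-311/221, 31/221); (192/17, 71/17) → (108/221, 2659/221)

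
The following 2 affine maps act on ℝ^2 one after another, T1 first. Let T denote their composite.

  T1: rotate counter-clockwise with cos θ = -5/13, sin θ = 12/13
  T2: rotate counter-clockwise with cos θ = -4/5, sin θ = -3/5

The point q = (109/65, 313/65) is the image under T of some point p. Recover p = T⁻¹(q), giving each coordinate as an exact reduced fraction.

p = (-1, 5)

T1 = [-5/13 -12/13 0; 12/13 -5/13 0; 0 0 1]
T2·T1 = [56/65 33/65 0; -33/65 56/65 0; 0 0 1]
det M = 1; M⁻¹ = [56/65 -33/65 0; 33/65 56/65 0; 0 0 1]
M⁻¹ · (109/65, 313/65)ᵀ = (-1, 5)ᵀ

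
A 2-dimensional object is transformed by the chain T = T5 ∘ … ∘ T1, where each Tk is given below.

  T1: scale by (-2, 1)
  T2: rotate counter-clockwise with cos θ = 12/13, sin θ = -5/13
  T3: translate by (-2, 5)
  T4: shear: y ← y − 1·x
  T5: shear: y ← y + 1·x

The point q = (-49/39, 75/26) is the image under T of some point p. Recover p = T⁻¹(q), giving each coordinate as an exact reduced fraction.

p = (-3/4, -5/3)

T1 = [-2 0 0; 0 1 0; 0 0 1]
T2·T1 = [-24/13 5/13 0; 10/13 12/13 0; 0 0 1]
T3·…·T1 = [-24/13 5/13 -2; 10/13 12/13 5; 0 0 1]
T4·…·T1 = [-24/13 5/13 -2; 34/13 7/13 7; 0 0 1]
T5·…·T1 = [-24/13 5/13 -2; 10/13 12/13 5; 0 0 1]
det M = -2; M⁻¹ = [-6/13 5/26 -49/26; 5/13 12/13 -50/13; 0 0 1]
M⁻¹ · (-49/39, 75/26)ᵀ = (-3/4, -5/3)ᵀ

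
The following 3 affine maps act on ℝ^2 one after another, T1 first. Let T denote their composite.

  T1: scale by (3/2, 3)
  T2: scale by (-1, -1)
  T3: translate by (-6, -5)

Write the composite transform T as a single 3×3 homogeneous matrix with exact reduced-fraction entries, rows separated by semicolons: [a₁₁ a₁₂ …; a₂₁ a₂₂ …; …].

T1 = [3/2 0 0; 0 3 0; 0 0 1]
T2·T1 = [-3/2 0 0; 0 -3 0; 0 0 1]
T3·…·T1 = [-3/2 0 -6; 0 -3 -5; 0 0 1]

T = [-3/2 0 -6; 0 -3 -5; 0 0 1]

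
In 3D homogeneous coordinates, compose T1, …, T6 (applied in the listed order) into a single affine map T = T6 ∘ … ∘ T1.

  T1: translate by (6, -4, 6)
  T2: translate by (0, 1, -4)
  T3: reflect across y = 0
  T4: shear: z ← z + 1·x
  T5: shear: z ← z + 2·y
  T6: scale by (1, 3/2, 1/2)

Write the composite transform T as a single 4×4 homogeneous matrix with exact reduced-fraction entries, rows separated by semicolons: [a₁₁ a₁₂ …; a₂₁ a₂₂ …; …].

T1 = [1 0 0 6; 0 1 0 -4; 0 0 1 6; 0 0 0 1]
T2·T1 = [1 0 0 6; 0 1 0 -3; 0 0 1 2; 0 0 0 1]
T3·…·T1 = [1 0 0 6; 0 -1 0 3; 0 0 1 2; 0 0 0 1]
T4·…·T1 = [1 0 0 6; 0 -1 0 3; 1 0 1 8; 0 0 0 1]
T5·…·T1 = [1 0 0 6; 0 -1 0 3; 1 -2 1 14; 0 0 0 1]
T6·…·T1 = [1 0 0 6; 0 -3/2 0 9/2; 1/2 -1 1/2 7; 0 0 0 1]

T = [1 0 0 6; 0 -3/2 0 9/2; 1/2 -1 1/2 7; 0 0 0 1]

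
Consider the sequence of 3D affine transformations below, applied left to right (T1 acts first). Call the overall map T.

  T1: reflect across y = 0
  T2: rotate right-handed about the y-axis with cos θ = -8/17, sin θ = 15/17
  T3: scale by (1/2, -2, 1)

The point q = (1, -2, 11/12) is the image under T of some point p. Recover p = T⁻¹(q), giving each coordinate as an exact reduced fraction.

p = (-7/4, -1, 4/3)

T1 = [1 0 0 0; 0 -1 0 0; 0 0 1 0; 0 0 0 1]
T2·T1 = [-8/17 0 15/17 0; 0 -1 0 0; -15/17 0 -8/17 0; 0 0 0 1]
T3·…·T1 = [-4/17 0 15/34 0; 0 2 0 0; -15/17 0 -8/17 0; 0 0 0 1]
det M = 1; M⁻¹ = [-16/17 0 -15/17 0; 0 1/2 0 0; 30/17 0 -8/17 0; 0 0 0 1]
M⁻¹ · (1, -2, 11/12)ᵀ = (-7/4, -1, 4/3)ᵀ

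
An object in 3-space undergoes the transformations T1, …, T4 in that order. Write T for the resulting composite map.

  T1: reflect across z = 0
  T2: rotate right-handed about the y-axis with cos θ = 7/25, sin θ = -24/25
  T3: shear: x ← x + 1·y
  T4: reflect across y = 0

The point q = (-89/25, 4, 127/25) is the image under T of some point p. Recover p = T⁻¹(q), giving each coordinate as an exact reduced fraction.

p = (5, -4, -1)

T1 = [1 0 0 0; 0 1 0 0; 0 0 -1 0; 0 0 0 1]
T2·T1 = [7/25 0 24/25 0; 0 1 0 0; 24/25 0 -7/25 0; 0 0 0 1]
T3·…·T1 = [7/25 1 24/25 0; 0 1 0 0; 24/25 0 -7/25 0; 0 0 0 1]
T4·…·T1 = [7/25 1 24/25 0; 0 -1 0 0; 24/25 0 -7/25 0; 0 0 0 1]
det M = 1; M⁻¹ = [7/25 7/25 24/25 0; 0 -1 0 0; 24/25 24/25 -7/25 0; 0 0 0 1]
M⁻¹ · (-89/25, 4, 127/25)ᵀ = (5, -4, -1)ᵀ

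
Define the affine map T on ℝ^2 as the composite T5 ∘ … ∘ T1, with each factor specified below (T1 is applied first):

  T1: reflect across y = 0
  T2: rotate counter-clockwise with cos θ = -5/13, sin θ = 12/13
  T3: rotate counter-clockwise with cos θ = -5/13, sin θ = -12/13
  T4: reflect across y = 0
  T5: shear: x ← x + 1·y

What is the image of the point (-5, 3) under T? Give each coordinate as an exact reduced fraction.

T(p) = (-2, 3)

T1 reflect across y = 0: (-5, 3) → (-5, -3)
T2 rotate counter-clockwise with cos θ = -5/13, sin θ = 12/13: (-5, -3) → (61/13, -45/13)
T3 rotate counter-clockwise with cos θ = -5/13, sin θ = -12/13: (61/13, -45/13) → (-5, -3)
T4 reflect across y = 0: (-5, -3) → (-5, 3)
T5 shear: x ← x + 1·y: (-5, 3) → (-2, 3)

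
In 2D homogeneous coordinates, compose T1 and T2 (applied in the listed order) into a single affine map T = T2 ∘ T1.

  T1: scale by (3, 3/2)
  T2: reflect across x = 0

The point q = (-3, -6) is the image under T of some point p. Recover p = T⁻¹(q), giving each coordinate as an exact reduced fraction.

T1 = [3 0 0; 0 3/2 0; 0 0 1]
T2·T1 = [-3 0 0; 0 3/2 0; 0 0 1]
det M = -9/2; M⁻¹ = [-1/3 0 0; 0 2/3 0; 0 0 1]
M⁻¹ · (-3, -6)ᵀ = (1, -4)ᵀ

p = (1, -4)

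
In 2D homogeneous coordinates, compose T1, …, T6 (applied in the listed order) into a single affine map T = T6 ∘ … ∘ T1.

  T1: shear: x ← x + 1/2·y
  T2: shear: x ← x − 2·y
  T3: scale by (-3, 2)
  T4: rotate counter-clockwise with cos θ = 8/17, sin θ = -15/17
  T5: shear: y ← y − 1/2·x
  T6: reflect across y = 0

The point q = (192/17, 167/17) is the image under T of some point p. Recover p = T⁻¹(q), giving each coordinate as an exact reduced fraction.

T1 = [1 1/2 0; 0 1 0; 0 0 1]
T2·T1 = [1 -3/2 0; 0 1 0; 0 0 1]
T3·…·T1 = [-3 9/2 0; 0 2 0; 0 0 1]
T4·…·T1 = [-24/17 66/17 0; 45/17 -103/34 0; 0 0 1]
T5·…·T1 = [-24/17 66/17 0; 57/17 -169/34 0; 0 0 1]
T6·…·T1 = [-24/17 66/17 0; -57/17 169/34 0; 0 0 1]
det M = 6; M⁻¹ = [169/204 -11/17 0; 19/34 -4/17 0; 0 0 1]
M⁻¹ · (192/17, 167/17)ᵀ = (3, 4)ᵀ

p = (3, 4)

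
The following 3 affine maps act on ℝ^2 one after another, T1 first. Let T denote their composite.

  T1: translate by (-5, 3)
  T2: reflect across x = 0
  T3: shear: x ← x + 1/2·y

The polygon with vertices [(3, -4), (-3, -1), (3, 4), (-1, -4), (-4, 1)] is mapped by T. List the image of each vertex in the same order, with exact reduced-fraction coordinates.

T1 translate by (-5, 3): (3, -4) → (-2, -1); (-3, -1) → (-8, 2); (3, 4) → (-2, 7); (-1, -4) → (-6, -1); (-4, 1) → (-9, 4)
T2 reflect across x = 0: (-2, -1) → (2, -1); (-8, 2) → (8, 2); (-2, 7) → (2, 7); (-6, -1) → (6, -1); (-9, 4) → (9, 4)
T3 shear: x ← x + 1/2·y: (2, -1) → (3/2, -1); (8, 2) → (9, 2); (2, 7) → (11/2, 7); (6, -1) → (11/2, -1); (9, 4) → (11, 4)

image vertices: (3/2, -1), (9, 2), (11/2, 7), (11/2, -1), (11, 4)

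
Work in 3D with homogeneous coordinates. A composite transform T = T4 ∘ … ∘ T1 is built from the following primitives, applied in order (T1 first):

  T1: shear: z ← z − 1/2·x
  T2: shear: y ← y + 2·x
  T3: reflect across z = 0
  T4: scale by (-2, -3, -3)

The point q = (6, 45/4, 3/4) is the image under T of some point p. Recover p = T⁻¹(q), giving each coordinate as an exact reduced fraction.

p = (-3, 9/4, -5/4)

T1 = [1 0 0 0; 0 1 0 0; -1/2 0 1 0; 0 0 0 1]
T2·T1 = [1 0 0 0; 2 1 0 0; -1/2 0 1 0; 0 0 0 1]
T3·…·T1 = [1 0 0 0; 2 1 0 0; 1/2 0 -1 0; 0 0 0 1]
T4·…·T1 = [-2 0 0 0; -6 -3 0 0; -3/2 0 3 0; 0 0 0 1]
det M = 18; M⁻¹ = [-1/2 0 0 0; 1 -1/3 0 0; -1/4 0 1/3 0; 0 0 0 1]
M⁻¹ · (6, 45/4, 3/4)ᵀ = (-3, 9/4, -5/4)ᵀ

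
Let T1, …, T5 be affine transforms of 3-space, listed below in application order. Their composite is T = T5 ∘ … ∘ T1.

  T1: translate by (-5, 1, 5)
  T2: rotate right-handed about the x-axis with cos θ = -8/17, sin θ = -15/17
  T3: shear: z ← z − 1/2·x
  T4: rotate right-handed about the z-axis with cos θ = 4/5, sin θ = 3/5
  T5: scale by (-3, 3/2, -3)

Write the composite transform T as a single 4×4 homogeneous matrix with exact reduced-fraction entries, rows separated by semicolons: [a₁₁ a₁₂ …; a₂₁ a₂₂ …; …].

T1 = [1 0 0 -5; 0 1 0 1; 0 0 1 5; 0 0 0 1]
T2·T1 = [1 0 0 -5; 0 -8/17 15/17 67/17; 0 -15/17 -8/17 -55/17; 0 0 0 1]
T3·…·T1 = [1 0 0 -5; 0 -8/17 15/17 67/17; -1/2 -15/17 -8/17 -25/34; 0 0 0 1]
T4·…·T1 = [4/5 24/85 -9/17 -541/85; 3/5 -32/85 12/17 13/85; -1/2 -15/17 -8/17 -25/34; 0 0 0 1]
T5·…·T1 = [-12/5 -72/85 27/17 1623/85; 9/10 -48/85 18/17 39/170; 3/2 45/17 24/17 75/34; 0 0 0 1]

T = [-12/5 -72/85 27/17 1623/85; 9/10 -48/85 18/17 39/170; 3/2 45/17 24/17 75/34; 0 0 0 1]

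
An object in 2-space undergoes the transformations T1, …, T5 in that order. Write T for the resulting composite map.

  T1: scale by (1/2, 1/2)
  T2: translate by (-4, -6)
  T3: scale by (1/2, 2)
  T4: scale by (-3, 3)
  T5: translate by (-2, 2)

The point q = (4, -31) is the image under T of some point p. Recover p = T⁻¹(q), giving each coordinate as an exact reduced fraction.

p = (0, 1)

T1 = [1/2 0 0; 0 1/2 0; 0 0 1]
T2·T1 = [1/2 0 -4; 0 1/2 -6; 0 0 1]
T3·…·T1 = [1/4 0 -2; 0 1 -12; 0 0 1]
T4·…·T1 = [-3/4 0 6; 0 3 -36; 0 0 1]
T5·…·T1 = [-3/4 0 4; 0 3 -34; 0 0 1]
det M = -9/4; M⁻¹ = [-4/3 0 16/3; 0 1/3 34/3; 0 0 1]
M⁻¹ · (4, -31)ᵀ = (0, 1)ᵀ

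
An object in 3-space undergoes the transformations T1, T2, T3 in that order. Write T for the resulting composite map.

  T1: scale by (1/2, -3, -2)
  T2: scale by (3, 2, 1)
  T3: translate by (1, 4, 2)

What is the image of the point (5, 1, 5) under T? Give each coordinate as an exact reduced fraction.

T(p) = (17/2, -2, -8)

T1 scale by (1/2, -3, -2): (5, 1, 5) → (5/2, -3, -10)
T2 scale by (3, 2, 1): (5/2, -3, -10) → (15/2, -6, -10)
T3 translate by (1, 4, 2): (15/2, -6, -10) → (17/2, -2, -8)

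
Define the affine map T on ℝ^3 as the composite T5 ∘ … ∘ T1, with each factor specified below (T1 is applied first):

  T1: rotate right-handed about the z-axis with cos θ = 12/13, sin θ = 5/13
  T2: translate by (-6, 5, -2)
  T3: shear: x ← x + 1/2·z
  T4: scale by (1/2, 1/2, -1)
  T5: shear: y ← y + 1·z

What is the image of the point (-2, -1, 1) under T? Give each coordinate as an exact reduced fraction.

T(p) = (-207/52, 69/26, 1)

T1 rotate right-handed about the z-axis with cos θ = 12/13, sin θ = 5/13: (-2, -1, 1) → (-19/13, -22/13, 1)
T2 translate by (-6, 5, -2): (-19/13, -22/13, 1) → (-97/13, 43/13, -1)
T3 shear: x ← x + 1/2·z: (-97/13, 43/13, -1) → (-207/26, 43/13, -1)
T4 scale by (1/2, 1/2, -1): (-207/26, 43/13, -1) → (-207/52, 43/26, 1)
T5 shear: y ← y + 1·z: (-207/52, 43/26, 1) → (-207/52, 69/26, 1)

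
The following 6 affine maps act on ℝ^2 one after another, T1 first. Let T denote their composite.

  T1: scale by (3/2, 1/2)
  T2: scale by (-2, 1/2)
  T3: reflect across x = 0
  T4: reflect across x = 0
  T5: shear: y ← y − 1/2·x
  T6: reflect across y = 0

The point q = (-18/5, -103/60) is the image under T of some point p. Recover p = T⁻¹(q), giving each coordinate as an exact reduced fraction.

T1 = [3/2 0 0; 0 1/2 0; 0 0 1]
T2·T1 = [-3 0 0; 0 1/4 0; 0 0 1]
T3·…·T1 = [3 0 0; 0 1/4 0; 0 0 1]
T4·…·T1 = [-3 0 0; 0 1/4 0; 0 0 1]
T5·…·T1 = [-3 0 0; 3/2 1/4 0; 0 0 1]
T6·…·T1 = [-3 0 0; -3/2 -1/4 0; 0 0 1]
det M = 3/4; M⁻¹ = [-1/3 0 0; 2 -4 0; 0 0 1]
M⁻¹ · (-18/5, -103/60)ᵀ = (6/5, -1/3)ᵀ

p = (6/5, -1/3)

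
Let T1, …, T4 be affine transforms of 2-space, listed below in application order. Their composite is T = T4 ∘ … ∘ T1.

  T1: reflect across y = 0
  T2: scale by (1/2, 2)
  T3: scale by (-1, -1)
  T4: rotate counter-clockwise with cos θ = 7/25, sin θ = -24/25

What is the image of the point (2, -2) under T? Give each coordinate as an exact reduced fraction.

T(p) = (-103/25, -4/25)

T1 reflect across y = 0: (2, -2) → (2, 2)
T2 scale by (1/2, 2): (2, 2) → (1, 4)
T3 scale by (-1, -1): (1, 4) → (-1, -4)
T4 rotate counter-clockwise with cos θ = 7/25, sin θ = -24/25: (-1, -4) → (-103/25, -4/25)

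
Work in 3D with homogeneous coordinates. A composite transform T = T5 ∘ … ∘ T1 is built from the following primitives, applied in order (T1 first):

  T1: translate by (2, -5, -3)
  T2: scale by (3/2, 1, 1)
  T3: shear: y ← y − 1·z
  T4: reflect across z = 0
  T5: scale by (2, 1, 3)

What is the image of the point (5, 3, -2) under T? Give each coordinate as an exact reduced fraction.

T(p) = (21, 3, 15)

T1 translate by (2, -5, -3): (5, 3, -2) → (7, -2, -5)
T2 scale by (3/2, 1, 1): (7, -2, -5) → (21/2, -2, -5)
T3 shear: y ← y − 1·z: (21/2, -2, -5) → (21/2, 3, -5)
T4 reflect across z = 0: (21/2, 3, -5) → (21/2, 3, 5)
T5 scale by (2, 1, 3): (21/2, 3, 5) → (21, 3, 15)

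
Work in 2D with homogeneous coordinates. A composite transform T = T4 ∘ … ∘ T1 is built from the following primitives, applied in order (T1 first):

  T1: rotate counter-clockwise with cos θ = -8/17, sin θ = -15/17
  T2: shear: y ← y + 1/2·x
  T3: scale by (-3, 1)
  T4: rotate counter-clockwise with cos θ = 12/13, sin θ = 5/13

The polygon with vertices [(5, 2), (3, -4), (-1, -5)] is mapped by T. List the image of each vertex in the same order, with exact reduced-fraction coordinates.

image vertices: (840/221, -1002/221), (3299/221, 600/221), (4609/442, 1263/221)

T1 rotate counter-clockwise with cos θ = -8/17, sin θ = -15/17: (5, 2) → (-10/17, -91/17); (3, -4) → (-84/17, -13/17); (-1, -5) → (-67/17, 55/17)
T2 shear: y ← y + 1/2·x: (-10/17, -91/17) → (-10/17, -96/17); (-84/17, -13/17) → (-84/17, -55/17); (-67/17, 55/17) → (-67/17, 43/34)
T3 scale by (-3, 1): (-10/17, -96/17) → (30/17, -96/17); (-84/17, -55/17) → (252/17, -55/17); (-67/17, 43/34) → (201/17, 43/34)
T4 rotate counter-clockwise with cos θ = 12/13, sin θ = 5/13: (30/17, -96/17) → (840/221, -1002/221); (252/17, -55/17) → (3299/221, 600/221); (201/17, 43/34) → (4609/442, 1263/221)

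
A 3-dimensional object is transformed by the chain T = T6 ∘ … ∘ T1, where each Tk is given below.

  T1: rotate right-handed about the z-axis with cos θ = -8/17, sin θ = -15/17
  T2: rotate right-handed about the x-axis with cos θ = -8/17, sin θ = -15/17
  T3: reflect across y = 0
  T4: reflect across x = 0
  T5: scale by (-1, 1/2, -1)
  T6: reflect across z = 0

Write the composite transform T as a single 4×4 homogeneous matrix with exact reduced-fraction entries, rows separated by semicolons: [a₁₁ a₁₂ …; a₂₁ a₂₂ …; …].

T1 = [-8/17 15/17 0 0; -15/17 -8/17 0 0; 0 0 1 0; 0 0 0 1]
T2·T1 = [-8/17 15/17 0 0; 120/289 64/289 15/17 0; 225/289 120/289 -8/17 0; 0 0 0 1]
T3·…·T1 = [-8/17 15/17 0 0; -120/289 -64/289 -15/17 0; 225/289 120/289 -8/17 0; 0 0 0 1]
T4·…·T1 = [8/17 -15/17 0 0; -120/289 -64/289 -15/17 0; 225/289 120/289 -8/17 0; 0 0 0 1]
T5·…·T1 = [-8/17 15/17 0 0; -60/289 -32/289 -15/34 0; -225/289 -120/289 8/17 0; 0 0 0 1]
T6·…·T1 = [-8/17 15/17 0 0; -60/289 -32/289 -15/34 0; 225/289 120/289 -8/17 0; 0 0 0 1]

T = [-8/17 15/17 0 0; -60/289 -32/289 -15/34 0; 225/289 120/289 -8/17 0; 0 0 0 1]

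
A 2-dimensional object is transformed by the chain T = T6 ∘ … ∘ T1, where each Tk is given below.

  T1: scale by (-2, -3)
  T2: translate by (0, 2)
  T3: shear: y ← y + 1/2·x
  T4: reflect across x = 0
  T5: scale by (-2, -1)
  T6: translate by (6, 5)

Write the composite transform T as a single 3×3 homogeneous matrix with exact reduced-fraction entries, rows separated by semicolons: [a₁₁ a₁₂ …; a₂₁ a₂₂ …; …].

T = [-4 0 6; 1 3 3; 0 0 1]

T1 = [-2 0 0; 0 -3 0; 0 0 1]
T2·T1 = [-2 0 0; 0 -3 2; 0 0 1]
T3·…·T1 = [-2 0 0; -1 -3 2; 0 0 1]
T4·…·T1 = [2 0 0; -1 -3 2; 0 0 1]
T5·…·T1 = [-4 0 0; 1 3 -2; 0 0 1]
T6·…·T1 = [-4 0 6; 1 3 3; 0 0 1]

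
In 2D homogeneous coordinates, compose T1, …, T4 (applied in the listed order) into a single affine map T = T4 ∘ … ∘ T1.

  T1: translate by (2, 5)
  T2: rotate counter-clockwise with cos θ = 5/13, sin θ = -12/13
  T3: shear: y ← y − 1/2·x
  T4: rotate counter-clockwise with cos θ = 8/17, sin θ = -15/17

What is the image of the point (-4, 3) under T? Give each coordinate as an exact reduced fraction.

T1 translate by (2, 5): (-4, 3) → (-2, 8)
T2 rotate counter-clockwise with cos θ = 5/13, sin θ = -12/13: (-2, 8) → (86/13, 64/13)
T3 shear: y ← y − 1/2·x: (86/13, 64/13) → (86/13, 21/13)
T4 rotate counter-clockwise with cos θ = 8/17, sin θ = -15/17: (86/13, 21/13) → (59/13, -66/13)

T(p) = (59/13, -66/13)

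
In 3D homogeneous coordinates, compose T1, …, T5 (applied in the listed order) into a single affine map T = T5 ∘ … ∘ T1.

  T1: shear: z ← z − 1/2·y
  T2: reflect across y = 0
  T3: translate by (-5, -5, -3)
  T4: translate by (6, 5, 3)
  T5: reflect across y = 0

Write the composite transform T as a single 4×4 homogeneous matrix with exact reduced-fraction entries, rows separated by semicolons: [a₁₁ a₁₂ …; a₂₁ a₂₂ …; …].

T = [1 0 0 1; 0 1 0 0; 0 -1/2 1 0; 0 0 0 1]

T1 = [1 0 0 0; 0 1 0 0; 0 -1/2 1 0; 0 0 0 1]
T2·T1 = [1 0 0 0; 0 -1 0 0; 0 -1/2 1 0; 0 0 0 1]
T3·…·T1 = [1 0 0 -5; 0 -1 0 -5; 0 -1/2 1 -3; 0 0 0 1]
T4·…·T1 = [1 0 0 1; 0 -1 0 0; 0 -1/2 1 0; 0 0 0 1]
T5·…·T1 = [1 0 0 1; 0 1 0 0; 0 -1/2 1 0; 0 0 0 1]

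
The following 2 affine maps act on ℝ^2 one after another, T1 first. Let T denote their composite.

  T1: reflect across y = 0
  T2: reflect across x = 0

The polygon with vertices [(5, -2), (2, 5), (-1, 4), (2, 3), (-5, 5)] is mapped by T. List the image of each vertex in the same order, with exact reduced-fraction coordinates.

T1 reflect across y = 0: (5, -2) → (5, 2); (2, 5) → (2, -5); (-1, 4) → (-1, -4); (2, 3) → (2, -3); (-5, 5) → (-5, -5)
T2 reflect across x = 0: (5, 2) → (-5, 2); (2, -5) → (-2, -5); (-1, -4) → (1, -4); (2, -3) → (-2, -3); (-5, -5) → (5, -5)

image vertices: (-5, 2), (-2, -5), (1, -4), (-2, -3), (5, -5)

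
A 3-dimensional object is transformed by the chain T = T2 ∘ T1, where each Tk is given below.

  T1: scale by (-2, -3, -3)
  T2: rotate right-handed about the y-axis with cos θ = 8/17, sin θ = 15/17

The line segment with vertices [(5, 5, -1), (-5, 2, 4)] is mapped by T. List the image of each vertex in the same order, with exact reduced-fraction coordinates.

image vertices: (-35/17, -15, 174/17), (-100/17, -6, -246/17)

T1 scale by (-2, -3, -3): (5, 5, -1) → (-10, -15, 3); (-5, 2, 4) → (10, -6, -12)
T2 rotate right-handed about the y-axis with cos θ = 8/17, sin θ = 15/17: (-10, -15, 3) → (-35/17, -15, 174/17); (10, -6, -12) → (-100/17, -6, -246/17)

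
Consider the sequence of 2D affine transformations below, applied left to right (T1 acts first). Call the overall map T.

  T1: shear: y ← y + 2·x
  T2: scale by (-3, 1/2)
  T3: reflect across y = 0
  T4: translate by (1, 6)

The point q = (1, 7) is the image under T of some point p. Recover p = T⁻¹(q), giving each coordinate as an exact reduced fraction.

p = (0, -2)

T1 = [1 0 0; 2 1 0; 0 0 1]
T2·T1 = [-3 0 0; 1 1/2 0; 0 0 1]
T3·…·T1 = [-3 0 0; -1 -1/2 0; 0 0 1]
T4·…·T1 = [-3 0 1; -1 -1/2 6; 0 0 1]
det M = 3/2; M⁻¹ = [-1/3 0 1/3; 2/3 -2 34/3; 0 0 1]
M⁻¹ · (1, 7)ᵀ = (0, -2)ᵀ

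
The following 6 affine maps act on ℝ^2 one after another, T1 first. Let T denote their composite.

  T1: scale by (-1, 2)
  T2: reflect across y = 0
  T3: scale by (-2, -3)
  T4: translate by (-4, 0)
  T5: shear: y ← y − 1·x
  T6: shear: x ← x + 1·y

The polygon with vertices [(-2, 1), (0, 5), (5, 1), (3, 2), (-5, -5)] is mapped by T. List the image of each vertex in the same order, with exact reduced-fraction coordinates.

image vertices: (6, 14), (30, 34), (6, 0), (12, 10), (-30, -16)

T1 scale by (-1, 2): (-2, 1) → (2, 2); (0, 5) → (0, 10); (5, 1) → (-5, 2); (3, 2) → (-3, 4); (-5, -5) → (5, -10)
T2 reflect across y = 0: (2, 2) → (2, -2); (0, 10) → (0, -10); (-5, 2) → (-5, -2); (-3, 4) → (-3, -4); (5, -10) → (5, 10)
T3 scale by (-2, -3): (2, -2) → (-4, 6); (0, -10) → (0, 30); (-5, -2) → (10, 6); (-3, -4) → (6, 12); (5, 10) → (-10, -30)
T4 translate by (-4, 0): (-4, 6) → (-8, 6); (0, 30) → (-4, 30); (10, 6) → (6, 6); (6, 12) → (2, 12); (-10, -30) → (-14, -30)
T5 shear: y ← y − 1·x: (-8, 6) → (-8, 14); (-4, 30) → (-4, 34); (6, 6) → (6, 0); (2, 12) → (2, 10); (-14, -30) → (-14, -16)
T6 shear: x ← x + 1·y: (-8, 14) → (6, 14); (-4, 34) → (30, 34); (6, 0) → (6, 0); (2, 10) → (12, 10); (-14, -16) → (-30, -16)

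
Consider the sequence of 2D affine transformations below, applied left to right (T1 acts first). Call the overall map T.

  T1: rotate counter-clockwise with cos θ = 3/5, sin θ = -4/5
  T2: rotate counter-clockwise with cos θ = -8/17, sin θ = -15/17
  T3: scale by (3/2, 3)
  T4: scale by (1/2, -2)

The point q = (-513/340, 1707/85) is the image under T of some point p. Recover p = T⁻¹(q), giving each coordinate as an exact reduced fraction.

T1 = [3/5 4/5 0; -4/5 3/5 0; 0 0 1]
T2·T1 = [-84/85 13/85 0; -13/85 -84/85 0; 0 0 1]
T3·…·T1 = [-126/85 39/170 0; -39/85 -252/85 0; 0 0 1]
T4·…·T1 = [-63/85 39/340 0; 78/85 504/85 0; 0 0 1]
det M = -9/2; M⁻¹ = [-112/85 13/510 0; 52/255 14/85 0; 0 0 1]
M⁻¹ · (-513/340, 1707/85)ᵀ = (5/2, 3)ᵀ

p = (5/2, 3)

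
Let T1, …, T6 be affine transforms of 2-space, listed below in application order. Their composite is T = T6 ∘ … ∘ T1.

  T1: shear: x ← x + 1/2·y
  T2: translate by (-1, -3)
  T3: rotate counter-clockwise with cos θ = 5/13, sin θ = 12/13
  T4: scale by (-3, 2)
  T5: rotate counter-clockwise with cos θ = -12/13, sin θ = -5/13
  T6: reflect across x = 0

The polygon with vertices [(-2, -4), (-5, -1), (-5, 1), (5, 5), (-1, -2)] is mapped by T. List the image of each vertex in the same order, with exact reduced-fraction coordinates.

T1 shear: x ← x + 1/2·y: (-2, -4) → (-4, -4); (-5, -1) → (-11/2, -1); (-5, 1) → (-9/2, 1); (5, 5) → (15/2, 5); (-1, -2) → (-2, -2)
T2 translate by (-1, -3): (-4, -4) → (-5, -7); (-11/2, -1) → (-13/2, -4); (-9/2, 1) → (-11/2, -2); (15/2, 5) → (13/2, 2); (-2, -2) → (-3, -5)
T3 rotate counter-clockwise with cos θ = 5/13, sin θ = 12/13: (-5, -7) → (59/13, -95/13); (-13/2, -4) → (31/26, -98/13); (-11/2, -2) → (-7/26, -76/13); (13/2, 2) → (17/26, 88/13); (-3, -5) → (45/13, -61/13)
T4 scale by (-3, 2): (59/13, -95/13) → (-177/13, -190/13); (31/26, -98/13) → (-93/26, -196/13); (-7/26, -76/13) → (21/26, -152/13); (17/26, 88/13) → (-51/26, 176/13); (45/13, -61/13) → (-135/13, -122/13)
T5 rotate counter-clockwise with cos θ = -12/13, sin θ = -5/13: (-177/13, -190/13) → (1174/169, 3165/169); (-93/26, -196/13) → (-422/169, 5169/338); (21/26, -152/13) → (-886/169, 3543/338); (-51/26, 176/13) → (1186/169, -3969/338); (-135/13, -122/13) → (1010/169, 2139/169)
T6 reflect across x = 0: (1174/169, 3165/169) → (-1174/169, 3165/169); (-422/169, 5169/338) → (422/169, 5169/338); (-886/169, 3543/338) → (886/169, 3543/338); (1186/169, -3969/338) → (-1186/169, -3969/338); (1010/169, 2139/169) → (-1010/169, 2139/169)

image vertices: (-1174/169, 3165/169), (422/169, 5169/338), (886/169, 3543/338), (-1186/169, -3969/338), (-1010/169, 2139/169)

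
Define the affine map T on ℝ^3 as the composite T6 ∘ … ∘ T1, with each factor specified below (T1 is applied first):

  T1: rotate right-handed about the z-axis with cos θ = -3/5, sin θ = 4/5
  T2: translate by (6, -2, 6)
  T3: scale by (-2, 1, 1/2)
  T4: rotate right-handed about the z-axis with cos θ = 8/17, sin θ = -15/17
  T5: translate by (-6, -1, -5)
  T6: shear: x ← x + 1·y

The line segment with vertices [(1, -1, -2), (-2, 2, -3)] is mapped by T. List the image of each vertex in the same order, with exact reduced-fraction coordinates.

T1 rotate right-handed about the z-axis with cos θ = -3/5, sin θ = 4/5: (1, -1, -2) → (1/5, 7/5, -2); (-2, 2, -3) → (-2/5, -14/5, -3)
T2 translate by (6, -2, 6): (1/5, 7/5, -2) → (31/5, -3/5, 4); (-2/5, -14/5, -3) → (28/5, -24/5, 3)
T3 scale by (-2, 1, 1/2): (31/5, -3/5, 4) → (-62/5, -3/5, 2); (28/5, -24/5, 3) → (-56/5, -24/5, 3/2)
T4 rotate right-handed about the z-axis with cos θ = 8/17, sin θ = -15/17: (-62/5, -3/5, 2) → (-541/85, 906/85, 2); (-56/5, -24/5, 3/2) → (-808/85, 648/85, 3/2)
T5 translate by (-6, -1, -5): (-541/85, 906/85, 2) → (-1051/85, 821/85, -3); (-808/85, 648/85, 3/2) → (-1318/85, 563/85, -7/2)
T6 shear: x ← x + 1·y: (-1051/85, 821/85, -3) → (-46/17, 821/85, -3); (-1318/85, 563/85, -7/2) → (-151/17, 563/85, -7/2)

image vertices: (-46/17, 821/85, -3), (-151/17, 563/85, -7/2)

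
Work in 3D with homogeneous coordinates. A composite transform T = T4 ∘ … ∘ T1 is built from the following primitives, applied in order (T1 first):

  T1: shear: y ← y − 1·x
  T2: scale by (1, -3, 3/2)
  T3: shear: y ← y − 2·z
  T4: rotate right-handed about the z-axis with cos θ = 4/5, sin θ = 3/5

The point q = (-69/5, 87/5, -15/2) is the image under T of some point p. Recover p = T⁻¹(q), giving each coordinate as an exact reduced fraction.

p = (-3/5, -3, -5)

T1 = [1 0 0 0; -1 1 0 0; 0 0 1 0; 0 0 0 1]
T2·T1 = [1 0 0 0; 3 -3 0 0; 0 0 3/2 0; 0 0 0 1]
T3·…·T1 = [1 0 0 0; 3 -3 -3 0; 0 0 3/2 0; 0 0 0 1]
T4·…·T1 = [-1 9/5 9/5 0; 3 -12/5 -12/5 0; 0 0 3/2 0; 0 0 0 1]
det M = -9/2; M⁻¹ = [4/5 3/5 0 0; 1 1/3 -2/3 0; 0 0 2/3 0; 0 0 0 1]
M⁻¹ · (-69/5, 87/5, -15/2)ᵀ = (-3/5, -3, -5)ᵀ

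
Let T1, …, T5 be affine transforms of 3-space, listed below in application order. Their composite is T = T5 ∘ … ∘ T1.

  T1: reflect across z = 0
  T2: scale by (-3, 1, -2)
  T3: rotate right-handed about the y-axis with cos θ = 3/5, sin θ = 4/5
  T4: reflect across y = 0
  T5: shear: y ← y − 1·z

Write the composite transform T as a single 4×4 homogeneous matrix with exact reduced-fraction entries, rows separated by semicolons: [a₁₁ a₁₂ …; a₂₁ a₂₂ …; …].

T1 = [1 0 0 0; 0 1 0 0; 0 0 -1 0; 0 0 0 1]
T2·T1 = [-3 0 0 0; 0 1 0 0; 0 0 2 0; 0 0 0 1]
T3·…·T1 = [-9/5 0 8/5 0; 0 1 0 0; 12/5 0 6/5 0; 0 0 0 1]
T4·…·T1 = [-9/5 0 8/5 0; 0 -1 0 0; 12/5 0 6/5 0; 0 0 0 1]
T5·…·T1 = [-9/5 0 8/5 0; -12/5 -1 -6/5 0; 12/5 0 6/5 0; 0 0 0 1]

T = [-9/5 0 8/5 0; -12/5 -1 -6/5 0; 12/5 0 6/5 0; 0 0 0 1]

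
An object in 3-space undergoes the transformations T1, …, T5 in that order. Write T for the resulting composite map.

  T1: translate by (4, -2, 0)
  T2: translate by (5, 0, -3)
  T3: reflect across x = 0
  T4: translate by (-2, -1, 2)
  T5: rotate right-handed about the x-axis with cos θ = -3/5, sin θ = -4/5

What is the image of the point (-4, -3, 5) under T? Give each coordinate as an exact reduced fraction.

T1 translate by (4, -2, 0): (-4, -3, 5) → (0, -5, 5)
T2 translate by (5, 0, -3): (0, -5, 5) → (5, -5, 2)
T3 reflect across x = 0: (5, -5, 2) → (-5, -5, 2)
T4 translate by (-2, -1, 2): (-5, -5, 2) → (-7, -6, 4)
T5 rotate right-handed about the x-axis with cos θ = -3/5, sin θ = -4/5: (-7, -6, 4) → (-7, 34/5, 12/5)

T(p) = (-7, 34/5, 12/5)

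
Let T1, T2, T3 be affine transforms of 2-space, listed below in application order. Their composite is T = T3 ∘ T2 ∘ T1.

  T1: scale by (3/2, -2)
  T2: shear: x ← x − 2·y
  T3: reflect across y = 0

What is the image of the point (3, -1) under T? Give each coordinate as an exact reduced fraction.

T1 scale by (3/2, -2): (3, -1) → (9/2, 2)
T2 shear: x ← x − 2·y: (9/2, 2) → (1/2, 2)
T3 reflect across y = 0: (1/2, 2) → (1/2, -2)

T(p) = (1/2, -2)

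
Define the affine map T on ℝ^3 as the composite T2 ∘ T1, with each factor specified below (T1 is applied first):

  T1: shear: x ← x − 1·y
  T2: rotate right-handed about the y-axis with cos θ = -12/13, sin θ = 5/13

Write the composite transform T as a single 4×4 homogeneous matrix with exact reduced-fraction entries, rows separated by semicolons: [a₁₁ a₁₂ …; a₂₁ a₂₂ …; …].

T1 = [1 -1 0 0; 0 1 0 0; 0 0 1 0; 0 0 0 1]
T2·T1 = [-12/13 12/13 5/13 0; 0 1 0 0; -5/13 5/13 -12/13 0; 0 0 0 1]

T = [-12/13 12/13 5/13 0; 0 1 0 0; -5/13 5/13 -12/13 0; 0 0 0 1]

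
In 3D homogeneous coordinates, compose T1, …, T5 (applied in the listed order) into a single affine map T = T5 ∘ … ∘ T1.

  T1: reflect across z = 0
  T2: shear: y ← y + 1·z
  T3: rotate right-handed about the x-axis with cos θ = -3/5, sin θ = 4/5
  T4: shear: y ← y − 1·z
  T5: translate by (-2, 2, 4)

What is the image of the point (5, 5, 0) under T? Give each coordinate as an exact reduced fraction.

T(p) = (3, -5, 8)

T1 reflect across z = 0: (5, 5, 0) → (5, 5, 0)
T2 shear: y ← y + 1·z: (5, 5, 0) → (5, 5, 0)
T3 rotate right-handed about the x-axis with cos θ = -3/5, sin θ = 4/5: (5, 5, 0) → (5, -3, 4)
T4 shear: y ← y − 1·z: (5, -3, 4) → (5, -7, 4)
T5 translate by (-2, 2, 4): (5, -7, 4) → (3, -5, 8)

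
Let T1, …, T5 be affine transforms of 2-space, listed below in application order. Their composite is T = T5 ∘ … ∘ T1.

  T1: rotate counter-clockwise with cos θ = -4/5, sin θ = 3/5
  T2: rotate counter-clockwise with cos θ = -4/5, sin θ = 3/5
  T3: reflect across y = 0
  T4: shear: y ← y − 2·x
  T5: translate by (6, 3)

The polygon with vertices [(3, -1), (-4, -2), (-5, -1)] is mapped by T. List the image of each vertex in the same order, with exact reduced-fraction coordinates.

T1 rotate counter-clockwise with cos θ = -4/5, sin θ = 3/5: (3, -1) → (-9/5, 13/5); (-4, -2) → (22/5, -4/5); (-5, -1) → (23/5, -11/5)
T2 rotate counter-clockwise with cos θ = -4/5, sin θ = 3/5: (-9/5, 13/5) → (-3/25, -79/25); (22/5, -4/5) → (-76/25, 82/25); (23/5, -11/5) → (-59/25, 113/25)
T3 reflect across y = 0: (-3/25, -79/25) → (-3/25, 79/25); (-76/25, 82/25) → (-76/25, -82/25); (-59/25, 113/25) → (-59/25, -113/25)
T4 shear: y ← y − 2·x: (-3/25, 79/25) → (-3/25, 17/5); (-76/25, -82/25) → (-76/25, 14/5); (-59/25, -113/25) → (-59/25, 1/5)
T5 translate by (6, 3): (-3/25, 17/5) → (147/25, 32/5); (-76/25, 14/5) → (74/25, 29/5); (-59/25, 1/5) → (91/25, 16/5)

image vertices: (147/25, 32/5), (74/25, 29/5), (91/25, 16/5)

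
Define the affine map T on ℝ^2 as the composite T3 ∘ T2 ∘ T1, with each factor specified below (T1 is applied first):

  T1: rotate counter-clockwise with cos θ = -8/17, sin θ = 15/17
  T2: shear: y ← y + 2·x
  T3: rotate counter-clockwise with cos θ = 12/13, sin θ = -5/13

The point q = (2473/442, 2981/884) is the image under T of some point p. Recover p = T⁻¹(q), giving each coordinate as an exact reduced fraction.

p = (-4, -9/4)

T1 = [-8/17 -15/17 0; 15/17 -8/17 0; 0 0 1]
T2·T1 = [-8/17 -15/17 0; -1/17 -38/17 0; 0 0 1]
T3·…·T1 = [-101/221 -370/221 0; 28/221 -381/221 0; 0 0 1]
det M = 1; M⁻¹ = [-381/221 370/221 0; -28/221 -101/221 0; 0 0 1]
M⁻¹ · (2473/442, 2981/884)ᵀ = (-4, -9/4)ᵀ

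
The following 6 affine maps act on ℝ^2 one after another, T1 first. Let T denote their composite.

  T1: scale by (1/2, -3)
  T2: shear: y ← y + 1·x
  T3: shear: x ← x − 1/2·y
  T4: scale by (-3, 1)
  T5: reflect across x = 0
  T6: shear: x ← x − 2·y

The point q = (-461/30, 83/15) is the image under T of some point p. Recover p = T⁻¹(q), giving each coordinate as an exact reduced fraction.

p = (8/3, -7/5)

T1 = [1/2 0 0; 0 -3 0; 0 0 1]
T2·T1 = [1/2 0 0; 1/2 -3 0; 0 0 1]
T3·…·T1 = [1/4 3/2 0; 1/2 -3 0; 0 0 1]
T4·…·T1 = [-3/4 -9/2 0; 1/2 -3 0; 0 0 1]
T5·…·T1 = [3/4 9/2 0; 1/2 -3 0; 0 0 1]
T6·…·T1 = [-1/4 21/2 0; 1/2 -3 0; 0 0 1]
det M = -9/2; M⁻¹ = [2/3 7/3 0; 1/9 1/18 0; 0 0 1]
M⁻¹ · (-461/30, 83/15)ᵀ = (8/3, -7/5)ᵀ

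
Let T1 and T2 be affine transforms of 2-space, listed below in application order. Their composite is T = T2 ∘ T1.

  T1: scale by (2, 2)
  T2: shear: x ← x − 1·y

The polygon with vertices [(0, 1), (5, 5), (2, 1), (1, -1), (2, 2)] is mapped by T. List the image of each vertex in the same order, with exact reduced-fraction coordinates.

image vertices: (-2, 2), (0, 10), (2, 2), (4, -2), (0, 4)

T1 scale by (2, 2): (0, 1) → (0, 2); (5, 5) → (10, 10); (2, 1) → (4, 2); (1, -1) → (2, -2); (2, 2) → (4, 4)
T2 shear: x ← x − 1·y: (0, 2) → (-2, 2); (10, 10) → (0, 10); (4, 2) → (2, 2); (2, -2) → (4, -2); (4, 4) → (0, 4)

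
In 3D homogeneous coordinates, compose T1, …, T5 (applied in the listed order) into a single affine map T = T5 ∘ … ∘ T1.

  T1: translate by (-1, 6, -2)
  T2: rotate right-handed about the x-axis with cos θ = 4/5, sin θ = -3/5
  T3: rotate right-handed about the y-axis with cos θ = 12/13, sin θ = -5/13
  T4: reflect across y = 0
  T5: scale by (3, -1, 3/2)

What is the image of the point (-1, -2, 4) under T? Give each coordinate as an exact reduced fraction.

T(p) = (-60/13, 22/5, -147/65)

T1 translate by (-1, 6, -2): (-1, -2, 4) → (-2, 4, 2)
T2 rotate right-handed about the x-axis with cos θ = 4/5, sin θ = -3/5: (-2, 4, 2) → (-2, 22/5, -4/5)
T3 rotate right-handed about the y-axis with cos θ = 12/13, sin θ = -5/13: (-2, 22/5, -4/5) → (-20/13, 22/5, -98/65)
T4 reflect across y = 0: (-20/13, 22/5, -98/65) → (-20/13, -22/5, -98/65)
T5 scale by (3, -1, 3/2): (-20/13, -22/5, -98/65) → (-60/13, 22/5, -147/65)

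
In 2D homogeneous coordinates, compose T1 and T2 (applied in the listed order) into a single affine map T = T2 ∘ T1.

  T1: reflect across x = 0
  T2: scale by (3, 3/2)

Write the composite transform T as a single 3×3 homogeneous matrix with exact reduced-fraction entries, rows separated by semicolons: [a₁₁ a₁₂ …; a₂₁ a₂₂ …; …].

T1 = [-1 0 0; 0 1 0; 0 0 1]
T2·T1 = [-3 0 0; 0 3/2 0; 0 0 1]

T = [-3 0 0; 0 3/2 0; 0 0 1]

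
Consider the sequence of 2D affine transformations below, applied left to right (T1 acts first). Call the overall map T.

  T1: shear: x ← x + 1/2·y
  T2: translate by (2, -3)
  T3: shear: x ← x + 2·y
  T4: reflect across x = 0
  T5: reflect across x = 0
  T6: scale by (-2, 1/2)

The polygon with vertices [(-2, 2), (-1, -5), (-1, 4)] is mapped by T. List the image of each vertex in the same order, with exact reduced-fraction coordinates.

image vertices: (2, -1/2), (35, -4), (-10, 1/2)

T1 shear: x ← x + 1/2·y: (-2, 2) → (-1, 2); (-1, -5) → (-7/2, -5); (-1, 4) → (1, 4)
T2 translate by (2, -3): (-1, 2) → (1, -1); (-7/2, -5) → (-3/2, -8); (1, 4) → (3, 1)
T3 shear: x ← x + 2·y: (1, -1) → (-1, -1); (-3/2, -8) → (-35/2, -8); (3, 1) → (5, 1)
T4 reflect across x = 0: (-1, -1) → (1, -1); (-35/2, -8) → (35/2, -8); (5, 1) → (-5, 1)
T5 reflect across x = 0: (1, -1) → (-1, -1); (35/2, -8) → (-35/2, -8); (-5, 1) → (5, 1)
T6 scale by (-2, 1/2): (-1, -1) → (2, -1/2); (-35/2, -8) → (35, -4); (5, 1) → (-10, 1/2)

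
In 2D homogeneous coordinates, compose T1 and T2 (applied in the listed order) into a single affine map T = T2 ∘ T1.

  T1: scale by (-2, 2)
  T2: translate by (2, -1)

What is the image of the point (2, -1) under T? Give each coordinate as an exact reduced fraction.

T1 scale by (-2, 2): (2, -1) → (-4, -2)
T2 translate by (2, -1): (-4, -2) → (-2, -3)

T(p) = (-2, -3)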